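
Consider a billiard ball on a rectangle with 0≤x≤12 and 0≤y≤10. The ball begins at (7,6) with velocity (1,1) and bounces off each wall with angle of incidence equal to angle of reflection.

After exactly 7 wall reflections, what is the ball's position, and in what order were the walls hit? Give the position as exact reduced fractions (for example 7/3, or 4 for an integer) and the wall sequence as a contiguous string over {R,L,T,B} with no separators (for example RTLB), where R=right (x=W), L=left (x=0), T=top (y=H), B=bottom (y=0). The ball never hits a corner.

Final position: (7,0)
Wall sequence: TRBLTRB

1. t=4 → T at (11,10); v=(1,-1)
2. t=1 → R at (12,9); v=(-1,-1)
3. t=9 → B at (3,0); v=(-1,1)
4. t=3 → L at (0,3); v=(1,1)
5. t=7 → T at (7,10); v=(1,-1)
6. t=5 → R at (12,5); v=(-1,-1)
7. t=5 → B at (7,0); v=(-1,1)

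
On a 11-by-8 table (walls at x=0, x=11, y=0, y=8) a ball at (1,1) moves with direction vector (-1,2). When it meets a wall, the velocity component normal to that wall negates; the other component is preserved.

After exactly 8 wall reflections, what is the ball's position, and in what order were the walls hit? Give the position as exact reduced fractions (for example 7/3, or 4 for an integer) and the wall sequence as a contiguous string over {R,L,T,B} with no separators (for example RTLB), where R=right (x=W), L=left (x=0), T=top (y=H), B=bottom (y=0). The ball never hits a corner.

Final position: (0,1)
Wall sequence: LTBTRBTL

1. t=1 → L at (0,3); v=(1,2)
2. t=5/2 → T at (5/2,8); v=(1,-2)
3. t=4 → B at (13/2,0); v=(1,2)
4. t=4 → T at (21/2,8); v=(1,-2)
5. t=1/2 → R at (11,7); v=(-1,-2)
6. t=7/2 → B at (15/2,0); v=(-1,2)
7. t=4 → T at (7/2,8); v=(-1,-2)
8. t=7/2 → L at (0,1); v=(1,-2)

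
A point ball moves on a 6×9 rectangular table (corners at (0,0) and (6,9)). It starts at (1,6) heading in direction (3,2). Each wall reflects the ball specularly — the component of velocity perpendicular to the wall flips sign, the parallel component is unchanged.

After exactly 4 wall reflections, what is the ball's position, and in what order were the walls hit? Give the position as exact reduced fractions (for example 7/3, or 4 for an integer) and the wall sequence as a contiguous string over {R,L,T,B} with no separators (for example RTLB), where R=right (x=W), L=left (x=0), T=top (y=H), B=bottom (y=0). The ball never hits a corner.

1. t=3/2 → T at (11/2,9); v=(3,-2)
2. t=1/6 → R at (6,26/3); v=(-3,-2)
3. t=2 → L at (0,14/3); v=(3,-2)
4. t=2 → R at (6,2/3); v=(-3,-2)

Final position: (6,2/3)
Wall sequence: TRLR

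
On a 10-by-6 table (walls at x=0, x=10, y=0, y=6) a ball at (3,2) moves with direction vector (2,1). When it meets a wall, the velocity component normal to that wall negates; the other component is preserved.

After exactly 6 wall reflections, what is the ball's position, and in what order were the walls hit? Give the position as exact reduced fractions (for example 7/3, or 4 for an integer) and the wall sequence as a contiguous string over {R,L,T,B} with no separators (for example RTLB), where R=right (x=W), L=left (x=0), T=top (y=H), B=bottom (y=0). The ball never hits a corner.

Final position: (5,6)
Wall sequence: RTLBRT

1. t=7/2 → R at (10,11/2); v=(-2,1)
2. t=1/2 → T at (9,6); v=(-2,-1)
3. t=9/2 → L at (0,3/2); v=(2,-1)
4. t=3/2 → B at (3,0); v=(2,1)
5. t=7/2 → R at (10,7/2); v=(-2,1)
6. t=5/2 → T at (5,6); v=(-2,-1)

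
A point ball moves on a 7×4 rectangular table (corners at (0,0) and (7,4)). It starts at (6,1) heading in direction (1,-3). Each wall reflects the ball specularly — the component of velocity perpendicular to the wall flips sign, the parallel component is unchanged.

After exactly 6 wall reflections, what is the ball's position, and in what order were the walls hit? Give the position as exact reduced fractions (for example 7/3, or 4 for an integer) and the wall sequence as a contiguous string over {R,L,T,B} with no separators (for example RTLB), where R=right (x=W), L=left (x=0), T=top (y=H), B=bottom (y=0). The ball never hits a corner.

1. t=1/3 → B at (19/3,0); v=(1,3)
2. t=2/3 → R at (7,2); v=(-1,3)
3. t=2/3 → T at (19/3,4); v=(-1,-3)
4. t=4/3 → B at (5,0); v=(-1,3)
5. t=4/3 → T at (11/3,4); v=(-1,-3)
6. t=4/3 → B at (7/3,0); v=(-1,3)

Final position: (7/3,0)
Wall sequence: BRTBTB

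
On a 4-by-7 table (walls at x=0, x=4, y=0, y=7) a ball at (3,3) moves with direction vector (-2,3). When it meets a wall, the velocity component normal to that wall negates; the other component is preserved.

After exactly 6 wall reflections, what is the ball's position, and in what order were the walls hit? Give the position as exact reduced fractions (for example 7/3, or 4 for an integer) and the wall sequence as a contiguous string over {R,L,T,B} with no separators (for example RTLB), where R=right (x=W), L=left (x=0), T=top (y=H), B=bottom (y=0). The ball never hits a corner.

Final position: (1,7)
Wall sequence: TLRBLT

1. t=4/3 → T at (1/3,7); v=(-2,-3)
2. t=1/6 → L at (0,13/2); v=(2,-3)
3. t=2 → R at (4,1/2); v=(-2,-3)
4. t=1/6 → B at (11/3,0); v=(-2,3)
5. t=11/6 → L at (0,11/2); v=(2,3)
6. t=1/2 → T at (1,7); v=(2,-3)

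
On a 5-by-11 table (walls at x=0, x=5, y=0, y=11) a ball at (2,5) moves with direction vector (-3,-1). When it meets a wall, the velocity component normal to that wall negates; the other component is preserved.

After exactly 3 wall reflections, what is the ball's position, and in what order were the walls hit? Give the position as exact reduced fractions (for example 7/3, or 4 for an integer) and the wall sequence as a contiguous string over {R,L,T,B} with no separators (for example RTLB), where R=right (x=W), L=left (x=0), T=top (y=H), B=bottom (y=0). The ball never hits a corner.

Final position: (0,1)
Wall sequence: LRL

1. t=2/3 → L at (0,13/3); v=(3,-1)
2. t=5/3 → R at (5,8/3); v=(-3,-1)
3. t=5/3 → L at (0,1); v=(3,-1)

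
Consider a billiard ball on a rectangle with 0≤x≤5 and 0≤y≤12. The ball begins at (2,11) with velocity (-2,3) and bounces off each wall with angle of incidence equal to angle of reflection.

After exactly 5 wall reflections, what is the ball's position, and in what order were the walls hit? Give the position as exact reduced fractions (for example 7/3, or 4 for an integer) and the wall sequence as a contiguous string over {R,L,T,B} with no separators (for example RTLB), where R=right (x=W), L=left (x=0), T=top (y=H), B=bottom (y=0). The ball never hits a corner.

1. t=1/3 → T at (4/3,12); v=(-2,-3)
2. t=2/3 → L at (0,10); v=(2,-3)
3. t=5/2 → R at (5,5/2); v=(-2,-3)
4. t=5/6 → B at (10/3,0); v=(-2,3)
5. t=5/3 → L at (0,5); v=(2,3)

Final position: (0,5)
Wall sequence: TLRBL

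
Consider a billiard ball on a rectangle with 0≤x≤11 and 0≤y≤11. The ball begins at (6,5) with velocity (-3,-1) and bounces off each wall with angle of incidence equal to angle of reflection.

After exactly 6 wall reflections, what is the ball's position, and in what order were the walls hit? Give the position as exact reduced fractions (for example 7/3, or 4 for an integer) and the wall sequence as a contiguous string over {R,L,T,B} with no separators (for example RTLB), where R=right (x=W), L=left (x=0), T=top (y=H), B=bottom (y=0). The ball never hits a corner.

Final position: (2,11)
Wall sequence: LBRLRT

1. t=2 → L at (0,3); v=(3,-1)
2. t=3 → B at (9,0); v=(3,1)
3. t=2/3 → R at (11,2/3); v=(-3,1)
4. t=11/3 → L at (0,13/3); v=(3,1)
5. t=11/3 → R at (11,8); v=(-3,1)
6. t=3 → T at (2,11); v=(-3,-1)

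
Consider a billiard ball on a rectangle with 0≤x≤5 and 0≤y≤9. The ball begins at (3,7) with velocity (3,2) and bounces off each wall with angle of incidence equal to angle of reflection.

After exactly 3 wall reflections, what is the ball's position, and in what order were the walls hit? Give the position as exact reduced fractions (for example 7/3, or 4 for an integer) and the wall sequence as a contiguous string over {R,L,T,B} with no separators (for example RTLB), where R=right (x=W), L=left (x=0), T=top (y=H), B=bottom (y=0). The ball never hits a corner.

Final position: (0,19/3)
Wall sequence: RTL

1. t=2/3 → R at (5,25/3); v=(-3,2)
2. t=1/3 → T at (4,9); v=(-3,-2)
3. t=4/3 → L at (0,19/3); v=(3,-2)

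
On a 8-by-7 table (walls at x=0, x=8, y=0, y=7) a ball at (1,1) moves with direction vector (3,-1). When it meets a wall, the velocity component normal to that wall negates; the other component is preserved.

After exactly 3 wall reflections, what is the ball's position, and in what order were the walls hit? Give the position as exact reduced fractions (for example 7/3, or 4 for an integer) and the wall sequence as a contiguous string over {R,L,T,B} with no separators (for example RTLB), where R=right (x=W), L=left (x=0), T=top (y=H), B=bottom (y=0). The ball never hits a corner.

1. t=1 → B at (4,0); v=(3,1)
2. t=4/3 → R at (8,4/3); v=(-3,1)
3. t=8/3 → L at (0,4); v=(3,1)

Final position: (0,4)
Wall sequence: BRL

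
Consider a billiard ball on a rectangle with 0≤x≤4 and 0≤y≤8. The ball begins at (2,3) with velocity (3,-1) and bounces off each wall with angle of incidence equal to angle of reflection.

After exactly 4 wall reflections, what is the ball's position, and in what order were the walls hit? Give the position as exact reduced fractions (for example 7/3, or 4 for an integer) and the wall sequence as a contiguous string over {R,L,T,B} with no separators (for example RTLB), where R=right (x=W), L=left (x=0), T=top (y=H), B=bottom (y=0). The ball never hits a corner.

1. t=2/3 → R at (4,7/3); v=(-3,-1)
2. t=4/3 → L at (0,1); v=(3,-1)
3. t=1 → B at (3,0); v=(3,1)
4. t=1/3 → R at (4,1/3); v=(-3,1)

Final position: (4,1/3)
Wall sequence: RLBR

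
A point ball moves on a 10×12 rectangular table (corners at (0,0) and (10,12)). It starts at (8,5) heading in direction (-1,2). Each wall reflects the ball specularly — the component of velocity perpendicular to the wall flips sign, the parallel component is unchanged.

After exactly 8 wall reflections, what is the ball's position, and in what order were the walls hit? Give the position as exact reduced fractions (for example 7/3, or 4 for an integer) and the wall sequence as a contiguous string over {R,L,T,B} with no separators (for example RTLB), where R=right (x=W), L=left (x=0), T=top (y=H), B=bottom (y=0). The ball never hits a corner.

Final position: (0,11)
Wall sequence: TLBTRBTL

1. t=7/2 → T at (9/2,12); v=(-1,-2)
2. t=9/2 → L at (0,3); v=(1,-2)
3. t=3/2 → B at (3/2,0); v=(1,2)
4. t=6 → T at (15/2,12); v=(1,-2)
5. t=5/2 → R at (10,7); v=(-1,-2)
6. t=7/2 → B at (13/2,0); v=(-1,2)
7. t=6 → T at (1/2,12); v=(-1,-2)
8. t=1/2 → L at (0,11); v=(1,-2)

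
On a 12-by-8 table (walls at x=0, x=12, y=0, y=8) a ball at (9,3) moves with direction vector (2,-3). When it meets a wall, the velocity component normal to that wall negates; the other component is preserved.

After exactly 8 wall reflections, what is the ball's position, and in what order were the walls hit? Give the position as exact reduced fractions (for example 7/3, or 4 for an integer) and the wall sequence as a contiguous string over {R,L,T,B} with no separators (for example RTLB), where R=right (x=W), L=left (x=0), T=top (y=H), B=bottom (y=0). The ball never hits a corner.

Final position: (12,11/2)
Wall sequence: BRTBLTBR

1. t=1 → B at (11,0); v=(2,3)
2. t=1/2 → R at (12,3/2); v=(-2,3)
3. t=13/6 → T at (23/3,8); v=(-2,-3)
4. t=8/3 → B at (7/3,0); v=(-2,3)
5. t=7/6 → L at (0,7/2); v=(2,3)
6. t=3/2 → T at (3,8); v=(2,-3)
7. t=8/3 → B at (25/3,0); v=(2,3)
8. t=11/6 → R at (12,11/2); v=(-2,3)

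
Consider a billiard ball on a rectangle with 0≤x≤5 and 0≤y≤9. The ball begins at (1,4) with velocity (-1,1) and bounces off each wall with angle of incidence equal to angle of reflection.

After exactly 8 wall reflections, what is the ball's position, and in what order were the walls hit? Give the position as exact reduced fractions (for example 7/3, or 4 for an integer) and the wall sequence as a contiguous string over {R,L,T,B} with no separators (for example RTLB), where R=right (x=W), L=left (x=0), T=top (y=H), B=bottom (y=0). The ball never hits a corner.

Final position: (2,9)
Wall sequence: LTRLBRLT

1. t=1 → L at (0,5); v=(1,1)
2. t=4 → T at (4,9); v=(1,-1)
3. t=1 → R at (5,8); v=(-1,-1)
4. t=5 → L at (0,3); v=(1,-1)
5. t=3 → B at (3,0); v=(1,1)
6. t=2 → R at (5,2); v=(-1,1)
7. t=5 → L at (0,7); v=(1,1)
8. t=2 → T at (2,9); v=(1,-1)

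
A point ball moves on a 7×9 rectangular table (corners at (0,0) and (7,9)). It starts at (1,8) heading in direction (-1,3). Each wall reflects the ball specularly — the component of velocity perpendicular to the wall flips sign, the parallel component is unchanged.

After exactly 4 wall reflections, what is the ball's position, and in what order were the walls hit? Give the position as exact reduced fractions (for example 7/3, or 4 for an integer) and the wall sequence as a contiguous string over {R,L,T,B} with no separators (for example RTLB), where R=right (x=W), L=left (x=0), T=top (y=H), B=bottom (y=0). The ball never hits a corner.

Final position: (16/3,9)
Wall sequence: TLBT

1. t=1/3 → T at (2/3,9); v=(-1,-3)
2. t=2/3 → L at (0,7); v=(1,-3)
3. t=7/3 → B at (7/3,0); v=(1,3)
4. t=3 → T at (16/3,9); v=(1,-3)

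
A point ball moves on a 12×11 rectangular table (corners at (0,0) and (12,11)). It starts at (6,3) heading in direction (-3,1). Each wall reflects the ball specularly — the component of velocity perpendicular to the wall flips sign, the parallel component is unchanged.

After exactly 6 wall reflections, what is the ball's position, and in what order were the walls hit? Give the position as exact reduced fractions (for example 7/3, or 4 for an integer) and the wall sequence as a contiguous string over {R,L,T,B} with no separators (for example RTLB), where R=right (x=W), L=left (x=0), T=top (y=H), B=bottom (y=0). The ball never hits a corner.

1. t=2 → L at (0,5); v=(3,1)
2. t=4 → R at (12,9); v=(-3,1)
3. t=2 → T at (6,11); v=(-3,-1)
4. t=2 → L at (0,9); v=(3,-1)
5. t=4 → R at (12,5); v=(-3,-1)
6. t=4 → L at (0,1); v=(3,-1)

Final position: (0,1)
Wall sequence: LRTLRL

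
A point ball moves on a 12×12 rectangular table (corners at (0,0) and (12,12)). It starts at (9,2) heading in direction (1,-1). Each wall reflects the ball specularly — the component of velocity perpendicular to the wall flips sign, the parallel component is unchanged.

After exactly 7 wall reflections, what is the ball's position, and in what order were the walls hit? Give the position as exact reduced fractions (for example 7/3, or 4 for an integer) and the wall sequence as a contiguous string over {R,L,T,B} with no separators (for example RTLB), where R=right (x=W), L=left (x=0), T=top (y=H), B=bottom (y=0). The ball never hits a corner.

Final position: (1,12)
Wall sequence: BRTLBRT

1. t=2 → B at (11,0); v=(1,1)
2. t=1 → R at (12,1); v=(-1,1)
3. t=11 → T at (1,12); v=(-1,-1)
4. t=1 → L at (0,11); v=(1,-1)
5. t=11 → B at (11,0); v=(1,1)
6. t=1 → R at (12,1); v=(-1,1)
7. t=11 → T at (1,12); v=(-1,-1)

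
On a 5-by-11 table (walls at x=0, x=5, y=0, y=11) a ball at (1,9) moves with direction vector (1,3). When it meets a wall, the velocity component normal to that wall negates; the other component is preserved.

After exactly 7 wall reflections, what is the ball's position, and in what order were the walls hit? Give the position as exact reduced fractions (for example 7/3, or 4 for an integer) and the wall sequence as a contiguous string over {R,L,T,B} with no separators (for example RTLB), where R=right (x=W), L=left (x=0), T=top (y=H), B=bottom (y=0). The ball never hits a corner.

1. t=2/3 → T at (5/3,11); v=(1,-3)
2. t=10/3 → R at (5,1); v=(-1,-3)
3. t=1/3 → B at (14/3,0); v=(-1,3)
4. t=11/3 → T at (1,11); v=(-1,-3)
5. t=1 → L at (0,8); v=(1,-3)
6. t=8/3 → B at (8/3,0); v=(1,3)
7. t=7/3 → R at (5,7); v=(-1,3)

Final position: (5,7)
Wall sequence: TRBTLBR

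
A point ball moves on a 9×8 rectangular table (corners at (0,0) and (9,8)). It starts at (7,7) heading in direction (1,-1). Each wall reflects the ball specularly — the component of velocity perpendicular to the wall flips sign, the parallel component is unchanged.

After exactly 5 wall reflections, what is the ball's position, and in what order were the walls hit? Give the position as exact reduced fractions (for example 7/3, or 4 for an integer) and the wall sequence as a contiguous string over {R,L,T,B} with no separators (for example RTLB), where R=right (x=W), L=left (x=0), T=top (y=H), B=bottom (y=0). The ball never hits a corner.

1. t=2 → R at (9,5); v=(-1,-1)
2. t=5 → B at (4,0); v=(-1,1)
3. t=4 → L at (0,4); v=(1,1)
4. t=4 → T at (4,8); v=(1,-1)
5. t=5 → R at (9,3); v=(-1,-1)

Final position: (9,3)
Wall sequence: RBLTR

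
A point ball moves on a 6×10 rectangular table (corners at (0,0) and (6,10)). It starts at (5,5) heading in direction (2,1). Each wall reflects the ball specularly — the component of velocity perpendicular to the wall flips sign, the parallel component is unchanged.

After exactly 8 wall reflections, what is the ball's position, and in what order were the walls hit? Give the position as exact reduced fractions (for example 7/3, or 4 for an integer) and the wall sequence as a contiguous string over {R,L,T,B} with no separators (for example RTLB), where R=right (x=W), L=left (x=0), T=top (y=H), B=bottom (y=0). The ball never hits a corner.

Final position: (0,1/2)
Wall sequence: RLTRLRBL

1. t=1/2 → R at (6,11/2); v=(-2,1)
2. t=3 → L at (0,17/2); v=(2,1)
3. t=3/2 → T at (3,10); v=(2,-1)
4. t=3/2 → R at (6,17/2); v=(-2,-1)
5. t=3 → L at (0,11/2); v=(2,-1)
6. t=3 → R at (6,5/2); v=(-2,-1)
7. t=5/2 → B at (1,0); v=(-2,1)
8. t=1/2 → L at (0,1/2); v=(2,1)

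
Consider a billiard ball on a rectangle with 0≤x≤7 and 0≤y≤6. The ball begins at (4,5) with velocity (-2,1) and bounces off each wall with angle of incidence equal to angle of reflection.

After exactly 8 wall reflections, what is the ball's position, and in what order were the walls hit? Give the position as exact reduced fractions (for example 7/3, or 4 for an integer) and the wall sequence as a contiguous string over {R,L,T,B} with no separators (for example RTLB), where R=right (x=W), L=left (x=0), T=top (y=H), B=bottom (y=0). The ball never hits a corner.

1. t=1 → T at (2,6); v=(-2,-1)
2. t=1 → L at (0,5); v=(2,-1)
3. t=7/2 → R at (7,3/2); v=(-2,-1)
4. t=3/2 → B at (4,0); v=(-2,1)
5. t=2 → L at (0,2); v=(2,1)
6. t=7/2 → R at (7,11/2); v=(-2,1)
7. t=1/2 → T at (6,6); v=(-2,-1)
8. t=3 → L at (0,3); v=(2,-1)

Final position: (0,3)
Wall sequence: TLRBLRTL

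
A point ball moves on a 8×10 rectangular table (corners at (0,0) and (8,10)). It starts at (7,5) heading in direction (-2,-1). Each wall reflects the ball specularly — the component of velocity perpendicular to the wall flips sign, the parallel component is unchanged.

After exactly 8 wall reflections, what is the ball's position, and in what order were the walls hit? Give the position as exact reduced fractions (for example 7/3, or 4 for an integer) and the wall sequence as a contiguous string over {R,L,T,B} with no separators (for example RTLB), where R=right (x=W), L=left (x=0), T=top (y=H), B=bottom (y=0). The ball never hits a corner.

Final position: (8,3/2)
Wall sequence: LBRLTRLR

1. t=7/2 → L at (0,3/2); v=(2,-1)
2. t=3/2 → B at (3,0); v=(2,1)
3. t=5/2 → R at (8,5/2); v=(-2,1)
4. t=4 → L at (0,13/2); v=(2,1)
5. t=7/2 → T at (7,10); v=(2,-1)
6. t=1/2 → R at (8,19/2); v=(-2,-1)
7. t=4 → L at (0,11/2); v=(2,-1)
8. t=4 → R at (8,3/2); v=(-2,-1)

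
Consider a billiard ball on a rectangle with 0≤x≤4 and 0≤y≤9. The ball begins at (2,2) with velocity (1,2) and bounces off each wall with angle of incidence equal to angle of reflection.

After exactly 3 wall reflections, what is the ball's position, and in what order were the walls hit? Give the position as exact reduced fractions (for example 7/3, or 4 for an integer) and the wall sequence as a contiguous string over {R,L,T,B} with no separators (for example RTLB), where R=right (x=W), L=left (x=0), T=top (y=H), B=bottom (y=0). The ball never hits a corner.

Final position: (0,4)
Wall sequence: RTL

1. t=2 → R at (4,6); v=(-1,2)
2. t=3/2 → T at (5/2,9); v=(-1,-2)
3. t=5/2 → L at (0,4); v=(1,-2)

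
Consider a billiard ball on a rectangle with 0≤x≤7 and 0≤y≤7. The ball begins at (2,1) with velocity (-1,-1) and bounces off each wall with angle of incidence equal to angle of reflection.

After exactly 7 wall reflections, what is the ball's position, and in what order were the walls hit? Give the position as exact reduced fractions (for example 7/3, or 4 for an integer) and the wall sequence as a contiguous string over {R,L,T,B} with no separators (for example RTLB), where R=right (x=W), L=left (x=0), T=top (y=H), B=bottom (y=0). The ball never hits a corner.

1. t=1 → B at (1,0); v=(-1,1)
2. t=1 → L at (0,1); v=(1,1)
3. t=6 → T at (6,7); v=(1,-1)
4. t=1 → R at (7,6); v=(-1,-1)
5. t=6 → B at (1,0); v=(-1,1)
6. t=1 → L at (0,1); v=(1,1)
7. t=6 → T at (6,7); v=(1,-1)

Final position: (6,7)
Wall sequence: BLTRBLT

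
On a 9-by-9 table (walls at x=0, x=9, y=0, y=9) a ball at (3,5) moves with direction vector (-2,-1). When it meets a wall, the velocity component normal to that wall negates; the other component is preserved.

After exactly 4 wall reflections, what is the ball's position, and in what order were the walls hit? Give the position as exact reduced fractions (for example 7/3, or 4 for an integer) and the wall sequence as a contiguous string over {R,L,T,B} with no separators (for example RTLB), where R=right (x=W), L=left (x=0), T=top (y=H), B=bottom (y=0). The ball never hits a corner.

Final position: (0,11/2)
Wall sequence: LBRL

1. t=3/2 → L at (0,7/2); v=(2,-1)
2. t=7/2 → B at (7,0); v=(2,1)
3. t=1 → R at (9,1); v=(-2,1)
4. t=9/2 → L at (0,11/2); v=(2,1)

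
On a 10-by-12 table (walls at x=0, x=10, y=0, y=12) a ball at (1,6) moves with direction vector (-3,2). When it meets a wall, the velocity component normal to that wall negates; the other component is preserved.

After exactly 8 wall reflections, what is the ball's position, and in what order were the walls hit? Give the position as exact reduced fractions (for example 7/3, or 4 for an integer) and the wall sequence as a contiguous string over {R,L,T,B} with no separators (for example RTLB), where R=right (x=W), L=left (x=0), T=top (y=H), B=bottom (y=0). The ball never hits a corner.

Final position: (4,12)
Wall sequence: LTRLBRLT

1. t=1/3 → L at (0,20/3); v=(3,2)
2. t=8/3 → T at (8,12); v=(3,-2)
3. t=2/3 → R at (10,32/3); v=(-3,-2)
4. t=10/3 → L at (0,4); v=(3,-2)
5. t=2 → B at (6,0); v=(3,2)
6. t=4/3 → R at (10,8/3); v=(-3,2)
7. t=10/3 → L at (0,28/3); v=(3,2)
8. t=4/3 → T at (4,12); v=(3,-2)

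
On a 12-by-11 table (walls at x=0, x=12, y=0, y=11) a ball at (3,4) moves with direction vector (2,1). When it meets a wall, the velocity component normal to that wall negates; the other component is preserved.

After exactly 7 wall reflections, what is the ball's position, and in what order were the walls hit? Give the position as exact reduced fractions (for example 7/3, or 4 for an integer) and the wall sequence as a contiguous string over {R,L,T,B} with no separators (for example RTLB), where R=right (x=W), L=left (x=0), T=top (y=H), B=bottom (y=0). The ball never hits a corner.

Final position: (12,21/2)
Wall sequence: RTLRBLR

1. t=9/2 → R at (12,17/2); v=(-2,1)
2. t=5/2 → T at (7,11); v=(-2,-1)
3. t=7/2 → L at (0,15/2); v=(2,-1)
4. t=6 → R at (12,3/2); v=(-2,-1)
5. t=3/2 → B at (9,0); v=(-2,1)
6. t=9/2 → L at (0,9/2); v=(2,1)
7. t=6 → R at (12,21/2); v=(-2,1)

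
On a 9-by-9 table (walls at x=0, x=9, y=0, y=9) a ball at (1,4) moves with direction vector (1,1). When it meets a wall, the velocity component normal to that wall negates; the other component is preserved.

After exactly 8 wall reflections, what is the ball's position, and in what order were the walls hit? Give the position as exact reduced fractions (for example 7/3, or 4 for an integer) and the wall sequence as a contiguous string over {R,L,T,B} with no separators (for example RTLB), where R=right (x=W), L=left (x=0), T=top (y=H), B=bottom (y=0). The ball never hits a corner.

Final position: (0,3)
Wall sequence: TRBLTRBL

1. t=5 → T at (6,9); v=(1,-1)
2. t=3 → R at (9,6); v=(-1,-1)
3. t=6 → B at (3,0); v=(-1,1)
4. t=3 → L at (0,3); v=(1,1)
5. t=6 → T at (6,9); v=(1,-1)
6. t=3 → R at (9,6); v=(-1,-1)
7. t=6 → B at (3,0); v=(-1,1)
8. t=3 → L at (0,3); v=(1,1)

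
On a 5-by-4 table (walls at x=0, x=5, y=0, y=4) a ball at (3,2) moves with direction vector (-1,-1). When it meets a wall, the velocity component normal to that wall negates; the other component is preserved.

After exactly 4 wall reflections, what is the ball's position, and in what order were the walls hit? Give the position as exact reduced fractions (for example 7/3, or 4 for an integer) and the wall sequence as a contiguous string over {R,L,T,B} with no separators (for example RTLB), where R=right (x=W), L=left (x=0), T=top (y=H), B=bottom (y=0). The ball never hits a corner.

1. t=2 → B at (1,0); v=(-1,1)
2. t=1 → L at (0,1); v=(1,1)
3. t=3 → T at (3,4); v=(1,-1)
4. t=2 → R at (5,2); v=(-1,-1)

Final position: (5,2)
Wall sequence: BLTR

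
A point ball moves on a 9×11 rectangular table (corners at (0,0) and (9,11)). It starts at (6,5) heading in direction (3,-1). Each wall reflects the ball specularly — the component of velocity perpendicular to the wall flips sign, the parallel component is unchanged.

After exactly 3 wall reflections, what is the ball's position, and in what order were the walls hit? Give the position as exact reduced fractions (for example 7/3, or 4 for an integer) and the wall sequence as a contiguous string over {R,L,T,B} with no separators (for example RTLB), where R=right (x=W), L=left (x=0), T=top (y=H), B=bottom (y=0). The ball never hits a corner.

1. t=1 → R at (9,4); v=(-3,-1)
2. t=3 → L at (0,1); v=(3,-1)
3. t=1 → B at (3,0); v=(3,1)

Final position: (3,0)
Wall sequence: RLB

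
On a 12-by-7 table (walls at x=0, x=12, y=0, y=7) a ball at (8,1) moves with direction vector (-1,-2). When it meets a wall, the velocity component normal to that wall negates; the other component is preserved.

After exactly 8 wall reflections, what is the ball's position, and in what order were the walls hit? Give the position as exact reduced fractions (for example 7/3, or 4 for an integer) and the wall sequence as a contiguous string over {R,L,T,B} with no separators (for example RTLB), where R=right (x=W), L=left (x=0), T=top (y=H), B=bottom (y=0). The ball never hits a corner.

Final position: (12,3)
Wall sequence: BTBLTBTR

1. t=1/2 → B at (15/2,0); v=(-1,2)
2. t=7/2 → T at (4,7); v=(-1,-2)
3. t=7/2 → B at (1/2,0); v=(-1,2)
4. t=1/2 → L at (0,1); v=(1,2)
5. t=3 → T at (3,7); v=(1,-2)
6. t=7/2 → B at (13/2,0); v=(1,2)
7. t=7/2 → T at (10,7); v=(1,-2)
8. t=2 → R at (12,3); v=(-1,-2)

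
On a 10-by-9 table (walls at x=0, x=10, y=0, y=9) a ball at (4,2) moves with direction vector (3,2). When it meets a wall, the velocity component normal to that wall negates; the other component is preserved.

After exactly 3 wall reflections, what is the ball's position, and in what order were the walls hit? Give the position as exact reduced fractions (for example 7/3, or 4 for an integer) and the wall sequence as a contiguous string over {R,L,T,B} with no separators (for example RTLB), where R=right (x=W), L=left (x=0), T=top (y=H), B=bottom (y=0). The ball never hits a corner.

1. t=2 → R at (10,6); v=(-3,2)
2. t=3/2 → T at (11/2,9); v=(-3,-2)
3. t=11/6 → L at (0,16/3); v=(3,-2)

Final position: (0,16/3)
Wall sequence: RTL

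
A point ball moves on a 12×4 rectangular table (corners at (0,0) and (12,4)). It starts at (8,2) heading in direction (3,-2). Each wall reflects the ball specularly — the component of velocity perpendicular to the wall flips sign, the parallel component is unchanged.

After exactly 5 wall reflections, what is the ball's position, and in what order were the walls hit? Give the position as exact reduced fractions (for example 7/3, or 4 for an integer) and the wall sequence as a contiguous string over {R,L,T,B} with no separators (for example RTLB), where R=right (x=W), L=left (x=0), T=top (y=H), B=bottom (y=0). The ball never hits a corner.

Final position: (0,2/3)
Wall sequence: BRTBL

1. t=1 → B at (11,0); v=(3,2)
2. t=1/3 → R at (12,2/3); v=(-3,2)
3. t=5/3 → T at (7,4); v=(-3,-2)
4. t=2 → B at (1,0); v=(-3,2)
5. t=1/3 → L at (0,2/3); v=(3,2)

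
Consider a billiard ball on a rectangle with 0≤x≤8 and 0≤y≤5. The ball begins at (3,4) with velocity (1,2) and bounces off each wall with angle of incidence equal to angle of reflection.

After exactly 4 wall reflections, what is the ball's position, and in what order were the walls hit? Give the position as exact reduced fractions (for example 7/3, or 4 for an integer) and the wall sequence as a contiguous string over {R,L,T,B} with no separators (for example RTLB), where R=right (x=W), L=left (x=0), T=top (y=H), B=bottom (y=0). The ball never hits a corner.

1. t=1/2 → T at (7/2,5); v=(1,-2)
2. t=5/2 → B at (6,0); v=(1,2)
3. t=2 → R at (8,4); v=(-1,2)
4. t=1/2 → T at (15/2,5); v=(-1,-2)

Final position: (15/2,5)
Wall sequence: TBRT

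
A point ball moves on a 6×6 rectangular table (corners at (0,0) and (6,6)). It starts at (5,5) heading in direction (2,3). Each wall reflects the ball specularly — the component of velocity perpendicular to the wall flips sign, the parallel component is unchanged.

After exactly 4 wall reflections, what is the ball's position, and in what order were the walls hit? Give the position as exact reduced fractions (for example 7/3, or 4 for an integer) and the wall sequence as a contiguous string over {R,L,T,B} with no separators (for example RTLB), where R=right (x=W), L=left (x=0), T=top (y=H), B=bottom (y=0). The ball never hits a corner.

Final position: (0,7/2)
Wall sequence: TRBL

1. t=1/3 → T at (17/3,6); v=(2,-3)
2. t=1/6 → R at (6,11/2); v=(-2,-3)
3. t=11/6 → B at (7/3,0); v=(-2,3)
4. t=7/6 → L at (0,7/2); v=(2,3)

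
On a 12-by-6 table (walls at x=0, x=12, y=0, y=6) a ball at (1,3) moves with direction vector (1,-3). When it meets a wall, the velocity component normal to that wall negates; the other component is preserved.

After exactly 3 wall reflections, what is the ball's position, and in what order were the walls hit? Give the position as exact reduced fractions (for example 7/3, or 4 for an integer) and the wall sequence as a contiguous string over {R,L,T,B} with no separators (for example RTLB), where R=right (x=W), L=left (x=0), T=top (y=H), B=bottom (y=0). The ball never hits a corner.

Final position: (6,0)
Wall sequence: BTB

1. t=1 → B at (2,0); v=(1,3)
2. t=2 → T at (4,6); v=(1,-3)
3. t=2 → B at (6,0); v=(1,3)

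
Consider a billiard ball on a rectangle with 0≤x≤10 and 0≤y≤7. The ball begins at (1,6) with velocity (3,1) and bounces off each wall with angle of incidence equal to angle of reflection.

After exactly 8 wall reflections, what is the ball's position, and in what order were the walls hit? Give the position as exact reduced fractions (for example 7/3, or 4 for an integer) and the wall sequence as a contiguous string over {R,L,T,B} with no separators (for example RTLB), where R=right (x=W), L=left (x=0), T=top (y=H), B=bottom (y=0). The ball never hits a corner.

1. t=1 → T at (4,7); v=(3,-1)
2. t=2 → R at (10,5); v=(-3,-1)
3. t=10/3 → L at (0,5/3); v=(3,-1)
4. t=5/3 → B at (5,0); v=(3,1)
5. t=5/3 → R at (10,5/3); v=(-3,1)
6. t=10/3 → L at (0,5); v=(3,1)
7. t=2 → T at (6,7); v=(3,-1)
8. t=4/3 → R at (10,17/3); v=(-3,-1)

Final position: (10,17/3)
Wall sequence: TRLBRLTR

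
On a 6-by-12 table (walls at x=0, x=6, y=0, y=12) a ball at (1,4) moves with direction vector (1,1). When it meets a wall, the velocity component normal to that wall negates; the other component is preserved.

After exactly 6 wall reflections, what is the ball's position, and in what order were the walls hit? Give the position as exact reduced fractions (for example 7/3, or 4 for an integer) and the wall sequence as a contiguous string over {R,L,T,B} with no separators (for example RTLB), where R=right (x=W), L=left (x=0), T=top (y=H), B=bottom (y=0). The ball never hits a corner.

Final position: (0,3)
Wall sequence: RTLRBL

1. t=5 → R at (6,9); v=(-1,1)
2. t=3 → T at (3,12); v=(-1,-1)
3. t=3 → L at (0,9); v=(1,-1)
4. t=6 → R at (6,3); v=(-1,-1)
5. t=3 → B at (3,0); v=(-1,1)
6. t=3 → L at (0,3); v=(1,1)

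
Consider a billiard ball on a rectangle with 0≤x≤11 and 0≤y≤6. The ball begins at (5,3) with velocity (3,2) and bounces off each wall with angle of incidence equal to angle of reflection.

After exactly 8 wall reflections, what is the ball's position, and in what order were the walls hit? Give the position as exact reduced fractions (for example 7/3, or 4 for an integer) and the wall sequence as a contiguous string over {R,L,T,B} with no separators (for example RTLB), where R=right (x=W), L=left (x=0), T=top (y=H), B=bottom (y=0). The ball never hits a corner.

1. t=3/2 → T at (19/2,6); v=(3,-2)
2. t=1/2 → R at (11,5); v=(-3,-2)
3. t=5/2 → B at (7/2,0); v=(-3,2)
4. t=7/6 → L at (0,7/3); v=(3,2)
5. t=11/6 → T at (11/2,6); v=(3,-2)
6. t=11/6 → R at (11,7/3); v=(-3,-2)
7. t=7/6 → B at (15/2,0); v=(-3,2)
8. t=5/2 → L at (0,5); v=(3,2)

Final position: (0,5)
Wall sequence: TRBLTRBL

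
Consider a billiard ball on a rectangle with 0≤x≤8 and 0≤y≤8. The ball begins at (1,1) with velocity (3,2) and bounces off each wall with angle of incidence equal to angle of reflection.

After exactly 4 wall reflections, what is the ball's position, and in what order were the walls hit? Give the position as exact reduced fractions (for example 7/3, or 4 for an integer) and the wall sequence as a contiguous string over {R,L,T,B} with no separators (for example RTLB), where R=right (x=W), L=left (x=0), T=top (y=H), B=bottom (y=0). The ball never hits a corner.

Final position: (15/2,0)
Wall sequence: RTLB

1. t=7/3 → R at (8,17/3); v=(-3,2)
2. t=7/6 → T at (9/2,8); v=(-3,-2)
3. t=3/2 → L at (0,5); v=(3,-2)
4. t=5/2 → B at (15/2,0); v=(3,2)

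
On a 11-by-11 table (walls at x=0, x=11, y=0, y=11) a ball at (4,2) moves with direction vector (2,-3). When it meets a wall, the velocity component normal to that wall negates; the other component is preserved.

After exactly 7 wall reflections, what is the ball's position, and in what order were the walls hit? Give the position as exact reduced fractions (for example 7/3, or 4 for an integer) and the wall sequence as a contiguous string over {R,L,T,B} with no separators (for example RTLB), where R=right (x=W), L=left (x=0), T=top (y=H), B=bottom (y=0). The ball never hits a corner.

Final position: (11,5/2)
Wall sequence: BRTBLTR

1. t=2/3 → B at (16/3,0); v=(2,3)
2. t=17/6 → R at (11,17/2); v=(-2,3)
3. t=5/6 → T at (28/3,11); v=(-2,-3)
4. t=11/3 → B at (2,0); v=(-2,3)
5. t=1 → L at (0,3); v=(2,3)
6. t=8/3 → T at (16/3,11); v=(2,-3)
7. t=17/6 → R at (11,5/2); v=(-2,-3)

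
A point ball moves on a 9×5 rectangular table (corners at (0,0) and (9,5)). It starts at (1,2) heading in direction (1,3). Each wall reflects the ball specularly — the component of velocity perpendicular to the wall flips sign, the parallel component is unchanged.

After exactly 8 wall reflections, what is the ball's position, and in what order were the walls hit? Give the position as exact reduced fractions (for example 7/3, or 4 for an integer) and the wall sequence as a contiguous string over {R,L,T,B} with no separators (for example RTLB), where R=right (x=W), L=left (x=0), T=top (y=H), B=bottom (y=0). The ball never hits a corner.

Final position: (6,5)
Wall sequence: TBTBTRBT

1. t=1 → T at (2,5); v=(1,-3)
2. t=5/3 → B at (11/3,0); v=(1,3)
3. t=5/3 → T at (16/3,5); v=(1,-3)
4. t=5/3 → B at (7,0); v=(1,3)
5. t=5/3 → T at (26/3,5); v=(1,-3)
6. t=1/3 → R at (9,4); v=(-1,-3)
7. t=4/3 → B at (23/3,0); v=(-1,3)
8. t=5/3 → T at (6,5); v=(-1,-3)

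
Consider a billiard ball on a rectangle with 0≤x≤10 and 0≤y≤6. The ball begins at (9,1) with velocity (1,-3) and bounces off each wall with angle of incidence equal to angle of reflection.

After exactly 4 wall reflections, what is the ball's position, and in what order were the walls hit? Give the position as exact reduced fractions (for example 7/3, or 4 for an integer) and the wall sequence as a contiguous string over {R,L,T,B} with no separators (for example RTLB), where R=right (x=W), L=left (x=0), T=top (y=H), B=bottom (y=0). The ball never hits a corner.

Final position: (20/3,0)
Wall sequence: BRTB

1. t=1/3 → B at (28/3,0); v=(1,3)
2. t=2/3 → R at (10,2); v=(-1,3)
3. t=4/3 → T at (26/3,6); v=(-1,-3)
4. t=2 → B at (20/3,0); v=(-1,3)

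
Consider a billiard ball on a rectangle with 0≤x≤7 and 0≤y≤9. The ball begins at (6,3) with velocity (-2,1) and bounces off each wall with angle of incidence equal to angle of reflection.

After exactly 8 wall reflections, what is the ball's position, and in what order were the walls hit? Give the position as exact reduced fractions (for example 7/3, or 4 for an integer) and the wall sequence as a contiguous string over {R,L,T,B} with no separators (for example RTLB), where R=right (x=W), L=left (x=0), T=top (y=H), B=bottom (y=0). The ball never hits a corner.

Final position: (7,11/2)
Wall sequence: LTRLRBLR

1. t=3 → L at (0,6); v=(2,1)
2. t=3 → T at (6,9); v=(2,-1)
3. t=1/2 → R at (7,17/2); v=(-2,-1)
4. t=7/2 → L at (0,5); v=(2,-1)
5. t=7/2 → R at (7,3/2); v=(-2,-1)
6. t=3/2 → B at (4,0); v=(-2,1)
7. t=2 → L at (0,2); v=(2,1)
8. t=7/2 → R at (7,11/2); v=(-2,1)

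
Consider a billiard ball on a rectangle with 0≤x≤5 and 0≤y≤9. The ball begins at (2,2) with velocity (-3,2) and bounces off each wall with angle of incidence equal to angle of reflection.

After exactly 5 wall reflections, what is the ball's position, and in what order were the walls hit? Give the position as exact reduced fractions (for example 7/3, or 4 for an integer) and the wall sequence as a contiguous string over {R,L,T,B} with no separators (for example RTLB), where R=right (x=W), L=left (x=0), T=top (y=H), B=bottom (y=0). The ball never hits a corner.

Final position: (5,14/3)
Wall sequence: LRTLR

1. t=2/3 → L at (0,10/3); v=(3,2)
2. t=5/3 → R at (5,20/3); v=(-3,2)
3. t=7/6 → T at (3/2,9); v=(-3,-2)
4. t=1/2 → L at (0,8); v=(3,-2)
5. t=5/3 → R at (5,14/3); v=(-3,-2)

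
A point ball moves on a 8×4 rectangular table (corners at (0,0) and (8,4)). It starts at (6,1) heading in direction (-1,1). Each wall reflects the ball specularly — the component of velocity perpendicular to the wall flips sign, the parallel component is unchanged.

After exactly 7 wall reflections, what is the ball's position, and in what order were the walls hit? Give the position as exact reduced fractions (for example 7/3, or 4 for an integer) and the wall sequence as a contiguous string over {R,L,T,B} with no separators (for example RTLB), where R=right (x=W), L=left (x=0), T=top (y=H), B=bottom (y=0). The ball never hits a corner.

1. t=3 → T at (3,4); v=(-1,-1)
2. t=3 → L at (0,1); v=(1,-1)
3. t=1 → B at (1,0); v=(1,1)
4. t=4 → T at (5,4); v=(1,-1)
5. t=3 → R at (8,1); v=(-1,-1)
6. t=1 → B at (7,0); v=(-1,1)
7. t=4 → T at (3,4); v=(-1,-1)

Final position: (3,4)
Wall sequence: TLBTRBT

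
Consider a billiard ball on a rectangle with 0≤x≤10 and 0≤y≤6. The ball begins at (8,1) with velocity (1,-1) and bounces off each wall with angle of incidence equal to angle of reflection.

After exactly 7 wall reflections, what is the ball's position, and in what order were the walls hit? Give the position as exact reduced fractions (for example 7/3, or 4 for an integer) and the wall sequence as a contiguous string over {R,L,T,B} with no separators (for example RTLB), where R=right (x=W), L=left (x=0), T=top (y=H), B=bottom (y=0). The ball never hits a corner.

1. t=1 → B at (9,0); v=(1,1)
2. t=1 → R at (10,1); v=(-1,1)
3. t=5 → T at (5,6); v=(-1,-1)
4. t=5 → L at (0,1); v=(1,-1)
5. t=1 → B at (1,0); v=(1,1)
6. t=6 → T at (7,6); v=(1,-1)
7. t=3 → R at (10,3); v=(-1,-1)

Final position: (10,3)
Wall sequence: BRTLBTR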